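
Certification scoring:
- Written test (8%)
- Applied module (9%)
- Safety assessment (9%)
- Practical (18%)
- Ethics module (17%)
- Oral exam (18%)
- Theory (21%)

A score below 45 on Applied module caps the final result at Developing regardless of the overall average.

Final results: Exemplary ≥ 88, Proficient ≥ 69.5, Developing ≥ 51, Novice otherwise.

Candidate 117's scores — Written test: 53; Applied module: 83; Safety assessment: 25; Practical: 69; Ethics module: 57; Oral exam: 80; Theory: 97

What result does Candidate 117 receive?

Applied module score 83 ≥ 45: minimum met.
Weighted total:
  Written test 53 × 0.08 = 4.24
  Applied module 83 × 0.09 = 7.47
  Safety assessment 25 × 0.09 = 2.25
  Practical 69 × 0.18 = 12.42
  Ethics module 57 × 0.17 = 9.69
  Oral exam 80 × 0.18 = 14.4
  Theory 97 × 0.21 = 20.37
Sum = 70.84
70.84 is ≥ 69.5 and < 88 → Proficient

Proficient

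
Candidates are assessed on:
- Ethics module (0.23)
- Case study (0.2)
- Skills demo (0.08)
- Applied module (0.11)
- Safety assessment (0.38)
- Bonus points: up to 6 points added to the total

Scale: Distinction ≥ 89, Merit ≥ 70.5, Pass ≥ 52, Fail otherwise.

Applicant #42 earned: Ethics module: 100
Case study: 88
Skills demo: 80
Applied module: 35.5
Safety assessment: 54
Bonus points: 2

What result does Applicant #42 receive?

Merit

Weighted total:
  Ethics module 100 × 0.23 = 23
  Case study 88 × 0.2 = 17.6
  Skills demo 80 × 0.08 = 6.4
  Applied module 35.5 × 0.11 = 3.905
  Safety assessment 54 × 0.38 = 20.52
Sum = 71.425
Bonus points: 71.425 + 2 = 73.425
73.425 is ≥ 70.5 and < 89 → Merit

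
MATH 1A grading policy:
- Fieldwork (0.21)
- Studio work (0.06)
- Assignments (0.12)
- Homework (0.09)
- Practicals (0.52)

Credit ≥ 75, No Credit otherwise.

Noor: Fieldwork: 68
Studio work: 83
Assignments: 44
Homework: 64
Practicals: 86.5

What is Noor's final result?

Weighted total:
  Fieldwork 68 × 0.21 = 14.28
  Studio work 83 × 0.06 = 4.98
  Assignments 44 × 0.12 = 5.28
  Homework 64 × 0.09 = 5.76
  Practicals 86.5 × 0.52 = 44.98
Sum = 75.28
75.28 ≥ 75 → Credit

Credit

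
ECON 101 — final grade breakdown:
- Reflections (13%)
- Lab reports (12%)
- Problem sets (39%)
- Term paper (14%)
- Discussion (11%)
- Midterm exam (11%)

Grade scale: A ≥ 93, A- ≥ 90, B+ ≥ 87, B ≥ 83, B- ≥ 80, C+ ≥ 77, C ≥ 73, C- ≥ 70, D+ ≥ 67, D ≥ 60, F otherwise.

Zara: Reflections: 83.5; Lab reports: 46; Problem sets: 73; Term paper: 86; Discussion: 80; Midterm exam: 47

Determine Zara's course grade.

C-

Weighted total:
  Reflections 83.5 × 0.13 = 10.855
  Lab reports 46 × 0.12 = 5.52
  Problem sets 73 × 0.39 = 28.47
  Term paper 86 × 0.14 = 12.04
  Discussion 80 × 0.11 = 8.8
  Midterm exam 47 × 0.11 = 5.17
Sum = 70.855
70.855 is ≥ 70 and < 73 → C-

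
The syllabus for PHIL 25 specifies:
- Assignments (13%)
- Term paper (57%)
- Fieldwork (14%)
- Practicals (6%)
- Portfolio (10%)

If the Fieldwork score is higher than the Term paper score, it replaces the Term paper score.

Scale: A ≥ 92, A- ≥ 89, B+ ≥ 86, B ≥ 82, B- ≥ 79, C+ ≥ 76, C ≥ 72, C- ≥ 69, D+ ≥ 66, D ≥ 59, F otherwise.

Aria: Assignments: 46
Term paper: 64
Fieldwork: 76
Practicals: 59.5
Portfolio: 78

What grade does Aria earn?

C-

Fieldwork (76) > Term paper (64), so Term paper counts as 76.
Weighted total:
  Assignments 46 × 0.13 = 5.98
  Term paper 76 × 0.57 = 43.32
  Fieldwork 76 × 0.14 = 10.64
  Practicals 59.5 × 0.06 = 3.57
  Portfolio 78 × 0.1 = 7.8
Sum = 71.31
71.31 is ≥ 69 and < 72 → C-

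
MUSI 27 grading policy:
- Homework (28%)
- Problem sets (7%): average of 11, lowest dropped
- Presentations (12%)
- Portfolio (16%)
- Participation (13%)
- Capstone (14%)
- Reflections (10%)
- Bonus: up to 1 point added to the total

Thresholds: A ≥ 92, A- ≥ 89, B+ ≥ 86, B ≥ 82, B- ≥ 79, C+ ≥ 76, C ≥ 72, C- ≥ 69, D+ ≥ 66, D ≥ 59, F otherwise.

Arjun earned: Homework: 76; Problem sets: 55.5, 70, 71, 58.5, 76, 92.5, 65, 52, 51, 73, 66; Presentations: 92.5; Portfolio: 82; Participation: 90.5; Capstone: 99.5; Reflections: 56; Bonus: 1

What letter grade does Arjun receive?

B

Problem sets: drop 51 → average of remaining 10 = 679.5/10 = 67.95
Weighted total:
  Homework 76 × 0.28 = 21.28
  Problem sets 67.95 × 0.07 = 4.7565
  Presentations 92.5 × 0.12 = 11.1
  Portfolio 82 × 0.16 = 13.12
  Participation 90.5 × 0.13 = 11.765
  Capstone 99.5 × 0.14 = 13.93
  Reflections 56 × 0.1 = 5.6
Sum = 81.5515
Bonus: 81.5515 + 1 = 82.5515
82.5515 is ≥ 82 and < 86 → B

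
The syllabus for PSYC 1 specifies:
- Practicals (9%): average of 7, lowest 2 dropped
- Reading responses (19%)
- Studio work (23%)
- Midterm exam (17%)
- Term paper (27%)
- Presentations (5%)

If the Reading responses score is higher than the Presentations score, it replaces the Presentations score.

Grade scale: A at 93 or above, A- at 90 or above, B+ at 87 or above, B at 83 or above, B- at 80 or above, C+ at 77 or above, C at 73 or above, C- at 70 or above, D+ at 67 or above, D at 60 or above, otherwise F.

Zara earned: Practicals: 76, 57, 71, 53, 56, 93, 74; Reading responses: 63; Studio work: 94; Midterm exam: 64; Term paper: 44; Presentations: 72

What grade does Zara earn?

Practicals: drop 53, 56 → average of remaining 5 = 371/5 = 74.2
Reading responses (63) ≤ Presentations (72), so Presentations stays at 72.
Weighted total:
  Practicals 74.2 × 0.09 = 6.678
  Reading responses 63 × 0.19 = 11.97
  Studio work 94 × 0.23 = 21.62
  Midterm exam 64 × 0.17 = 10.88
  Term paper 44 × 0.27 = 11.88
  Presentations 72 × 0.05 = 3.6
Sum = 66.628
66.628 is ≥ 60 and < 67 → D

D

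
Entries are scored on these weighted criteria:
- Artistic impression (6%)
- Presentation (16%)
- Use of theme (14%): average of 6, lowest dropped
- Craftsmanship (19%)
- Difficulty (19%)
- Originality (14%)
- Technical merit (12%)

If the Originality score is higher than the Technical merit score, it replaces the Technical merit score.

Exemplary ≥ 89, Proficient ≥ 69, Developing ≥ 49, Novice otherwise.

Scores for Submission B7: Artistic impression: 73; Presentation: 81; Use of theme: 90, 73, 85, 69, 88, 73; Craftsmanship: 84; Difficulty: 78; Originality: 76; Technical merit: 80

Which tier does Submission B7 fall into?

Use of theme: drop 69 → average of remaining 5 = 409/5 = 81.8
Originality (76) ≤ Technical merit (80), so Technical merit stays at 80.
Weighted total:
  Artistic impression 73 × 0.06 = 4.38
  Presentation 81 × 0.16 = 12.96
  Use of theme 81.8 × 0.14 = 11.452
  Craftsmanship 84 × 0.19 = 15.96
  Difficulty 78 × 0.19 = 14.82
  Originality 76 × 0.14 = 10.64
  Technical merit 80 × 0.12 = 9.6
Sum = 79.812
79.812 is ≥ 69 and < 89 → Proficient

Proficient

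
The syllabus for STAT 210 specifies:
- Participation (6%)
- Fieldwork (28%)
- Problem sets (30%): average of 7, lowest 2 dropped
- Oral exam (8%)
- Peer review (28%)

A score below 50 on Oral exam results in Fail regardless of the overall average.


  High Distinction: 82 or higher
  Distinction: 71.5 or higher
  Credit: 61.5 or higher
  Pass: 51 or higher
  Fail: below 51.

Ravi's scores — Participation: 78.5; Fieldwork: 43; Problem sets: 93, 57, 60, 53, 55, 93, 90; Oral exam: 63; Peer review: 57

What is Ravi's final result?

Problem sets: drop 53, 55 → average of remaining 5 = 393/5 = 78.6
Oral exam score 63 ≥ 50: minimum met.
Weighted total:
  Participation 78.5 × 0.06 = 4.71
  Fieldwork 43 × 0.28 = 12.04
  Problem sets 78.6 × 0.3 = 23.58
  Oral exam 63 × 0.08 = 5.04
  Peer review 57 × 0.28 = 15.96
Sum = 61.33
61.33 is ≥ 51 and < 61.5 → Pass

Pass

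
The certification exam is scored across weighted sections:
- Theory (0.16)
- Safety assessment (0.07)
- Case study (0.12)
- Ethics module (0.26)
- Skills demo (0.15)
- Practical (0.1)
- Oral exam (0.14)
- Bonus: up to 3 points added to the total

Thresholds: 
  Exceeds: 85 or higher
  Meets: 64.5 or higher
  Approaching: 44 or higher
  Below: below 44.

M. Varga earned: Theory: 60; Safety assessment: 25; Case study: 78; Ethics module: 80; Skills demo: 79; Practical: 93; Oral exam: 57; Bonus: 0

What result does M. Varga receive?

Weighted total:
  Theory 60 × 0.16 = 9.6
  Safety assessment 25 × 0.07 = 1.75
  Case study 78 × 0.12 = 9.36
  Ethics module 80 × 0.26 = 20.8
  Skills demo 79 × 0.15 = 11.85
  Practical 93 × 0.1 = 9.3
  Oral exam 57 × 0.14 = 7.98
Sum = 70.64
Bonus: 70.64 + 0 = 70.64
70.64 is ≥ 64.5 and < 85 → Meets

Meets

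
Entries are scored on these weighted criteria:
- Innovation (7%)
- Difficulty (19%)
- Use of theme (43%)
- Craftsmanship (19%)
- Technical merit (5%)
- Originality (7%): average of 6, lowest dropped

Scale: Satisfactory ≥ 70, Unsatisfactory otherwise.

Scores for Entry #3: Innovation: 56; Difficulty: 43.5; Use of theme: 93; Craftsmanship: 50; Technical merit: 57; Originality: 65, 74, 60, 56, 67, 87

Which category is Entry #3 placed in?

Unsatisfactory

Originality: drop 56 → average of remaining 5 = 353/5 = 70.6
Weighted total:
  Innovation 56 × 0.07 = 3.92
  Difficulty 43.5 × 0.19 = 8.265
  Use of theme 93 × 0.43 = 39.99
  Craftsmanship 50 × 0.19 = 9.5
  Technical merit 57 × 0.05 = 2.85
  Originality 70.6 × 0.07 = 4.942
Sum = 69.467
69.467 < 70 → Unsatisfactory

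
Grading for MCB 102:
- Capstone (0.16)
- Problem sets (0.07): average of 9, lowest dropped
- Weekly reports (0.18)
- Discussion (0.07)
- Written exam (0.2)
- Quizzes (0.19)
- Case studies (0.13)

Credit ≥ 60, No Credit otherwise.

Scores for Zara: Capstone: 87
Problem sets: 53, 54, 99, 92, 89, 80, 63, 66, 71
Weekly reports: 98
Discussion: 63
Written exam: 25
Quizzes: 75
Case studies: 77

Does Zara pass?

Credit

Problem sets: drop 53 → average of remaining 8 = 614/8 = 76.75
Weighted total:
  Capstone 87 × 0.16 = 13.92
  Problem sets 76.75 × 0.07 = 5.3725
  Weekly reports 98 × 0.18 = 17.64
  Discussion 63 × 0.07 = 4.41
  Written exam 25 × 0.2 = 5
  Quizzes 75 × 0.19 = 14.25
  Case studies 77 × 0.13 = 10.01
Sum = 70.6025
70.6025 ≥ 60 → Credit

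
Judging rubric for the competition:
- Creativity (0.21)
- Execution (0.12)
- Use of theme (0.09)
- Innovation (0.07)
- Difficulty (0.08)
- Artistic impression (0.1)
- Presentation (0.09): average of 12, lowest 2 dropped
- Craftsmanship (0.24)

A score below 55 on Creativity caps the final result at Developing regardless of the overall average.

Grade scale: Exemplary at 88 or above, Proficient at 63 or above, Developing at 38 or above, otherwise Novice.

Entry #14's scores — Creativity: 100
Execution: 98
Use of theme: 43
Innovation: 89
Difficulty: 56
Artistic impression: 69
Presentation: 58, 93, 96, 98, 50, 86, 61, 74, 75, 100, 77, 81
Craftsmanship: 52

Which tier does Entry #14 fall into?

Proficient

Presentation: drop 50, 58 → average of remaining 10 = 841/10 = 84.1
Creativity score 100 ≥ 55: minimum met.
Weighted total:
  Creativity 100 × 0.21 = 21
  Execution 98 × 0.12 = 11.76
  Use of theme 43 × 0.09 = 3.87
  Innovation 89 × 0.07 = 6.23
  Difficulty 56 × 0.08 = 4.48
  Artistic impression 69 × 0.1 = 6.9
  Presentation 84.1 × 0.09 = 7.569
  Craftsmanship 52 × 0.24 = 12.48
Sum = 74.289
74.289 is ≥ 63 and < 88 → Proficient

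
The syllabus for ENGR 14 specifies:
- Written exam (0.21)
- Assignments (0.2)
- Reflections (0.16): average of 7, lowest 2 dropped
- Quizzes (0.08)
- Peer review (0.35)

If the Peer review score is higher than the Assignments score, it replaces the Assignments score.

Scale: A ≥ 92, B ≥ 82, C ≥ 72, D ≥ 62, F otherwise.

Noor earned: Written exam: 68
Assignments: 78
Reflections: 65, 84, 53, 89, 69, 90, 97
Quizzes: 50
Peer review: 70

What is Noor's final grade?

C

Reflections: drop 53, 65 → average of remaining 5 = 429/5 = 85.8
Peer review (70) ≤ Assignments (78), so Assignments stays at 78.
Weighted total:
  Written exam 68 × 0.21 = 14.28
  Assignments 78 × 0.2 = 15.6
  Reflections 85.8 × 0.16 = 13.728
  Quizzes 50 × 0.08 = 4
  Peer review 70 × 0.35 = 24.5
Sum = 72.108
72.108 is ≥ 72 and < 82 → C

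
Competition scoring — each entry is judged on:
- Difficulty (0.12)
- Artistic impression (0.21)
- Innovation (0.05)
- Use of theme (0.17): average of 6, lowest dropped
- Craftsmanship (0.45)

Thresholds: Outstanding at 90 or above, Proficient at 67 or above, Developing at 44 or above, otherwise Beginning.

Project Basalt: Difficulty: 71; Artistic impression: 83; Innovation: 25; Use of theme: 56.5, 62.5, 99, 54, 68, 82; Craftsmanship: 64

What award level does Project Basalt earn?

Proficient

Use of theme: drop 54 → average of remaining 5 = 368/5 = 73.6
Weighted total:
  Difficulty 71 × 0.12 = 8.52
  Artistic impression 83 × 0.21 = 17.43
  Innovation 25 × 0.05 = 1.25
  Use of theme 73.6 × 0.17 = 12.512
  Craftsmanship 64 × 0.45 = 28.8
Sum = 68.512
68.512 is ≥ 67 and < 90 → Proficient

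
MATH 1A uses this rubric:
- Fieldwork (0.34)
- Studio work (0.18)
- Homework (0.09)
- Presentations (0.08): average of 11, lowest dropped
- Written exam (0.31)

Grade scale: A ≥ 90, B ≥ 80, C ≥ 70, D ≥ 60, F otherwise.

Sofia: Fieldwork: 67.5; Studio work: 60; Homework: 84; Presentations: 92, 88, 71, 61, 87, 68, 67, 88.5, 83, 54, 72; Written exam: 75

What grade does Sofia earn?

Presentations: drop 54 → average of remaining 10 = 777.5/10 = 77.75
Weighted total:
  Fieldwork 67.5 × 0.34 = 22.95
  Studio work 60 × 0.18 = 10.8
  Homework 84 × 0.09 = 7.56
  Presentations 77.75 × 0.08 = 6.22
  Written exam 75 × 0.31 = 23.25
Sum = 70.78
70.78 is ≥ 70 and < 80 → C

C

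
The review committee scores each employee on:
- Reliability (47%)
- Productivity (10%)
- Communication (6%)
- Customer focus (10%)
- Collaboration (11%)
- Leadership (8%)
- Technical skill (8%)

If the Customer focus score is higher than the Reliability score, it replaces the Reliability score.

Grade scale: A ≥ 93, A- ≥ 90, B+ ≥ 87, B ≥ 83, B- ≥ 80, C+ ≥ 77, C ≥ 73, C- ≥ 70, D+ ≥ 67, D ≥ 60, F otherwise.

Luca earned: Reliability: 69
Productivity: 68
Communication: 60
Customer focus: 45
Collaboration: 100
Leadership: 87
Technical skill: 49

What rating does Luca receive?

D+

Customer focus (45) ≤ Reliability (69), so Reliability stays at 69.
Weighted total:
  Reliability 69 × 0.47 = 32.43
  Productivity 68 × 0.1 = 6.8
  Communication 60 × 0.06 = 3.6
  Customer focus 45 × 0.1 = 4.5
  Collaboration 100 × 0.11 = 11
  Leadership 87 × 0.08 = 6.96
  Technical skill 49 × 0.08 = 3.92
Sum = 69.21
69.21 is ≥ 67 and < 70 → D+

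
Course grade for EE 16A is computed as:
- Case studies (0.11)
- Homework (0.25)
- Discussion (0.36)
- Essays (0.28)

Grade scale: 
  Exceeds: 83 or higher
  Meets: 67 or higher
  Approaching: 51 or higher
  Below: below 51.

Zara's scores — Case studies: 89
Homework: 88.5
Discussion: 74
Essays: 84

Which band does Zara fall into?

Meets

Weighted total:
  Case studies 89 × 0.11 = 9.79
  Homework 88.5 × 0.25 = 22.125
  Discussion 74 × 0.36 = 26.64
  Essays 84 × 0.28 = 23.52
Sum = 82.075
82.075 is ≥ 67 and < 83 → Meets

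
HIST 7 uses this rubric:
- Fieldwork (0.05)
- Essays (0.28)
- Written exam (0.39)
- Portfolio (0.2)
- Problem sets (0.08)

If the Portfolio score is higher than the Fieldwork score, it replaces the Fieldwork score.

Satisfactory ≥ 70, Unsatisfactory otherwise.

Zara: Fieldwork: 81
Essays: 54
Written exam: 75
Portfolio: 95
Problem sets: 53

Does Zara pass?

Portfolio (95) > Fieldwork (81), so Fieldwork counts as 95.
Weighted total:
  Fieldwork 95 × 0.05 = 4.75
  Essays 54 × 0.28 = 15.12
  Written exam 75 × 0.39 = 29.25
  Portfolio 95 × 0.2 = 19
  Problem sets 53 × 0.08 = 4.24
Sum = 72.36
72.36 ≥ 70 → Satisfactory

Satisfactory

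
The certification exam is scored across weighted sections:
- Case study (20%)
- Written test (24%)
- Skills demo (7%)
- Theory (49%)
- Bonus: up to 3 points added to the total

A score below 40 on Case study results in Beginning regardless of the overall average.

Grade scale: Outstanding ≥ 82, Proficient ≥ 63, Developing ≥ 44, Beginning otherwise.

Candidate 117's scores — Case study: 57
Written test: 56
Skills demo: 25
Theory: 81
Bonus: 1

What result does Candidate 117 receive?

Proficient

Case study score 57 ≥ 40: minimum met.
Weighted total:
  Case study 57 × 0.2 = 11.4
  Written test 56 × 0.24 = 13.44
  Skills demo 25 × 0.07 = 1.75
  Theory 81 × 0.49 = 39.69
Sum = 66.28
Bonus: 66.28 + 1 = 67.28
67.28 is ≥ 63 and < 82 → Proficient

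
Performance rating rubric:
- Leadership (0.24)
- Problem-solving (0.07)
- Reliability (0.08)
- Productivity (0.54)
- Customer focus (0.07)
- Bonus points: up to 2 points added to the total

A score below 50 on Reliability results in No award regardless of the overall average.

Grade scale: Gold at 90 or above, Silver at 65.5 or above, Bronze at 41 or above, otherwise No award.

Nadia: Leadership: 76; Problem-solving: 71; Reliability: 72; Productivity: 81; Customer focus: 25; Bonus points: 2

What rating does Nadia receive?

Reliability score 72 ≥ 50: minimum met.
Weighted total:
  Leadership 76 × 0.24 = 18.24
  Problem-solving 71 × 0.07 = 4.97
  Reliability 72 × 0.08 = 5.76
  Productivity 81 × 0.54 = 43.74
  Customer focus 25 × 0.07 = 1.75
Sum = 74.46
Bonus points: 74.46 + 2 = 76.46
76.46 is ≥ 65.5 and < 90 → Silver

Silver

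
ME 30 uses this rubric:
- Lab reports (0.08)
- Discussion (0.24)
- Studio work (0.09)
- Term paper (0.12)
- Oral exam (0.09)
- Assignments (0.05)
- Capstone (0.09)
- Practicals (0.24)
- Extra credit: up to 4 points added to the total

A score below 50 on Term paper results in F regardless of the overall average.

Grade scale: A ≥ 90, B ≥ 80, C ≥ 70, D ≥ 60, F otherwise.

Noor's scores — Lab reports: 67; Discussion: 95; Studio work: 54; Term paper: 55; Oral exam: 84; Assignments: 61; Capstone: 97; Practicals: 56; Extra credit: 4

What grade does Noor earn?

Term paper score 55 ≥ 50: minimum met.
Weighted total:
  Lab reports 67 × 0.08 = 5.36
  Discussion 95 × 0.24 = 22.8
  Studio work 54 × 0.09 = 4.86
  Term paper 55 × 0.12 = 6.6
  Oral exam 84 × 0.09 = 7.56
  Assignments 61 × 0.05 = 3.05
  Capstone 97 × 0.09 = 8.73
  Practicals 56 × 0.24 = 13.44
Sum = 72.4
Extra credit: 72.4 + 4 = 76.4
76.4 is ≥ 70 and < 80 → C

C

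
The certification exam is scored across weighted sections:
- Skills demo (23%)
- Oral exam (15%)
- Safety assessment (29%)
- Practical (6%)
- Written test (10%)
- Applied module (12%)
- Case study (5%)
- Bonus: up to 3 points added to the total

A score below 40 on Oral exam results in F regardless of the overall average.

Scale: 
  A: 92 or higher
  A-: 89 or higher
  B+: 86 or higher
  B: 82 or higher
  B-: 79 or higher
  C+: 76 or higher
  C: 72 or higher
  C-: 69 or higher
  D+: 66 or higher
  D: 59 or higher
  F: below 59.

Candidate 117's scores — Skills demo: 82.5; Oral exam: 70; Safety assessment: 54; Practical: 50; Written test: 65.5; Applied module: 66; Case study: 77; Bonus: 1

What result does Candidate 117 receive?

D+

Oral exam score 70 ≥ 40: minimum met.
Weighted total:
  Skills demo 82.5 × 0.23 = 18.975
  Oral exam 70 × 0.15 = 10.5
  Safety assessment 54 × 0.29 = 15.66
  Practical 50 × 0.06 = 3
  Written test 65.5 × 0.1 = 6.55
  Applied module 66 × 0.12 = 7.92
  Case study 77 × 0.05 = 3.85
Sum = 66.455
Bonus: 66.455 + 1 = 67.455
67.455 is ≥ 66 and < 69 → D+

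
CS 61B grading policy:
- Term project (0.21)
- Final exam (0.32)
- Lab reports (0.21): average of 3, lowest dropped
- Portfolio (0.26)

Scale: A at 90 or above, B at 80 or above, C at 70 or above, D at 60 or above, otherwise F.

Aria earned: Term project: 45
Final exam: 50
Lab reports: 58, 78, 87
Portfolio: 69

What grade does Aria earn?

Lab reports: drop 58 → average of remaining 2 = 165/2 = 82.5
Weighted total:
  Term project 45 × 0.21 = 9.45
  Final exam 50 × 0.32 = 16
  Lab reports 82.5 × 0.21 = 17.325
  Portfolio 69 × 0.26 = 17.94
Sum = 60.715
60.715 is ≥ 60 and < 70 → D

D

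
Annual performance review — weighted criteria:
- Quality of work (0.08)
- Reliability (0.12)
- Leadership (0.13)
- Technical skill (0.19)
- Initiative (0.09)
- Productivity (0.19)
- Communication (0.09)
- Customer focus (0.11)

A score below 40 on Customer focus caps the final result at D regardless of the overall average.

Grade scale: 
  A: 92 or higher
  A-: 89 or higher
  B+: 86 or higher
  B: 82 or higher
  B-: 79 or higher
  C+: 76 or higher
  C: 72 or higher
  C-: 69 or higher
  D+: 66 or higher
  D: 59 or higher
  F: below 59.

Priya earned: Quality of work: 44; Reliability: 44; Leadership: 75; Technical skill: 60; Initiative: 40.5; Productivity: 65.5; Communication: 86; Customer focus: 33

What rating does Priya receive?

Customer focus score 33 < 40: minimum not met.
Weighted total:
  Quality of work 44 × 0.08 = 3.52
  Reliability 44 × 0.12 = 5.28
  Leadership 75 × 0.13 = 9.75
  Technical skill 60 × 0.19 = 11.4
  Initiative 40.5 × 0.09 = 3.645
  Productivity 65.5 × 0.19 = 12.445
  Communication 86 × 0.09 = 7.74
  Customer focus 33 × 0.11 = 3.63
Sum = 57.41
57.41 would be F; cap at D applies → F.

F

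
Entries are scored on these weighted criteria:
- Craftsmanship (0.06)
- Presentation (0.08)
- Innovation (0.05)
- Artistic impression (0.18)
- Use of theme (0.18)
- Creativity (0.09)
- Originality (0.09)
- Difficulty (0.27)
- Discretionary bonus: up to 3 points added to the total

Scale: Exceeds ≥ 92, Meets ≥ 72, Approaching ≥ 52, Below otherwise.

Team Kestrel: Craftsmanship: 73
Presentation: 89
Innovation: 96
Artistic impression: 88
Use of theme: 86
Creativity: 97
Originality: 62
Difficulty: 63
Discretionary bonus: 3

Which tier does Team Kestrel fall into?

Meets

Weighted total:
  Craftsmanship 73 × 0.06 = 4.38
  Presentation 89 × 0.08 = 7.12
  Innovation 96 × 0.05 = 4.8
  Artistic impression 88 × 0.18 = 15.84
  Use of theme 86 × 0.18 = 15.48
  Creativity 97 × 0.09 = 8.73
  Originality 62 × 0.09 = 5.58
  Difficulty 63 × 0.27 = 17.01
Sum = 78.94
Discretionary bonus: 78.94 + 3 = 81.94
81.94 is ≥ 72 and < 92 → Meets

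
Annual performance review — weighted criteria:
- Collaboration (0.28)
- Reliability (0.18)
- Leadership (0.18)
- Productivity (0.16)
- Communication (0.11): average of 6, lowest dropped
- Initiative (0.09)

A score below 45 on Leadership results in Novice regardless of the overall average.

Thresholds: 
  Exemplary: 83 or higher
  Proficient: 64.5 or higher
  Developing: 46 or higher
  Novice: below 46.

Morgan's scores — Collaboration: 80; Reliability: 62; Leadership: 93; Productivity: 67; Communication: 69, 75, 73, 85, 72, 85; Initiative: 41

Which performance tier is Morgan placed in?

Proficient

Communication: drop 69 → average of remaining 5 = 390/5 = 78
Leadership score 93 ≥ 45: minimum met.
Weighted total:
  Collaboration 80 × 0.28 = 22.4
  Reliability 62 × 0.18 = 11.16
  Leadership 93 × 0.18 = 16.74
  Productivity 67 × 0.16 = 10.72
  Communication 78 × 0.11 = 8.58
  Initiative 41 × 0.09 = 3.69
Sum = 73.29
73.29 is ≥ 64.5 and < 83 → Proficient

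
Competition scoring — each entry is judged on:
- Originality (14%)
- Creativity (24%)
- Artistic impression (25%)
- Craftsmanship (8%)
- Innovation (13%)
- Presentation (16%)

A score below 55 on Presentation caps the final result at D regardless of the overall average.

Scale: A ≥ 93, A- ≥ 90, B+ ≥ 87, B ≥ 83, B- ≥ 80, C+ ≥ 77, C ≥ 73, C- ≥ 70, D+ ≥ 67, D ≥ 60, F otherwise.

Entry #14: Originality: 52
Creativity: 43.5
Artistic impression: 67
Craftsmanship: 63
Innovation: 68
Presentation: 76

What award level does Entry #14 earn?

D

Presentation score 76 ≥ 55: minimum met.
Weighted total:
  Originality 52 × 0.14 = 7.28
  Creativity 43.5 × 0.24 = 10.44
  Artistic impression 67 × 0.25 = 16.75
  Craftsmanship 63 × 0.08 = 5.04
  Innovation 68 × 0.13 = 8.84
  Presentation 76 × 0.16 = 12.16
Sum = 60.51
60.51 is ≥ 60 and < 67 → D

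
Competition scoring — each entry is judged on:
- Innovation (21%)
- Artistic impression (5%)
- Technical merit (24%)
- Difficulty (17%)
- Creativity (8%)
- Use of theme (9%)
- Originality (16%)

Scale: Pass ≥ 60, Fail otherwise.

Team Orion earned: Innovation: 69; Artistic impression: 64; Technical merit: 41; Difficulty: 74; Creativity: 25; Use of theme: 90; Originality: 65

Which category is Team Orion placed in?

Pass

Weighted total:
  Innovation 69 × 0.21 = 14.49
  Artistic impression 64 × 0.05 = 3.2
  Technical merit 41 × 0.24 = 9.84
  Difficulty 74 × 0.17 = 12.58
  Creativity 25 × 0.08 = 2
  Use of theme 90 × 0.09 = 8.1
  Originality 65 × 0.16 = 10.4
Sum = 60.61
60.61 ≥ 60 → Pass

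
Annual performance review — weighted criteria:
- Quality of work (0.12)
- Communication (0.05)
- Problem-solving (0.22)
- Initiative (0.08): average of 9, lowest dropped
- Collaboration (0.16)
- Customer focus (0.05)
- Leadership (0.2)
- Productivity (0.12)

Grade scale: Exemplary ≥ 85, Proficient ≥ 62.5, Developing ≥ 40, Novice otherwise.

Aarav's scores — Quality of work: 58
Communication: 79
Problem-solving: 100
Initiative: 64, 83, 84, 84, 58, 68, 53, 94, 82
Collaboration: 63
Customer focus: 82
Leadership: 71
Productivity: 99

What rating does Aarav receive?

Initiative: drop 53 → average of remaining 8 = 617/8 = 77.125
Weighted total:
  Quality of work 58 × 0.12 = 6.96
  Communication 79 × 0.05 = 3.95
  Problem-solving 100 × 0.22 = 22
  Initiative 77.125 × 0.08 = 6.17
  Collaboration 63 × 0.16 = 10.08
  Customer focus 82 × 0.05 = 4.1
  Leadership 71 × 0.2 = 14.2
  Productivity 99 × 0.12 = 11.88
Sum = 79.34
79.34 is ≥ 62.5 and < 85 → Proficient

Proficient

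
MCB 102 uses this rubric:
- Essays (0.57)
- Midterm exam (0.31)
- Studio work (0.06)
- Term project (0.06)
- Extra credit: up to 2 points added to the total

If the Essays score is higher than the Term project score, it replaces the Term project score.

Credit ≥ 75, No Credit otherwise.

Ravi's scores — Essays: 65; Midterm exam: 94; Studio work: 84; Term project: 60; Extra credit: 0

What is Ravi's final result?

Credit

Essays (65) > Term project (60), so Term project counts as 65.
Weighted total:
  Essays 65 × 0.57 = 37.05
  Midterm exam 94 × 0.31 = 29.14
  Studio work 84 × 0.06 = 5.04
  Term project 65 × 0.06 = 3.9
Sum = 75.13
Extra credit: 75.13 + 0 = 75.13
75.13 ≥ 75 → Credit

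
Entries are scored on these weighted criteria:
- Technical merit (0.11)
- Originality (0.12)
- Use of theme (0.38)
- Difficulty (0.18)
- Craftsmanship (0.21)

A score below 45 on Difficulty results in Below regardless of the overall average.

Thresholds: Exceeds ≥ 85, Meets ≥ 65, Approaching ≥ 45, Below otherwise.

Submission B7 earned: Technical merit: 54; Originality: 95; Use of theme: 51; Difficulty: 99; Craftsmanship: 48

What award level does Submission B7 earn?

Approaching

Difficulty score 99 ≥ 45: minimum met.
Weighted total:
  Technical merit 54 × 0.11 = 5.94
  Originality 95 × 0.12 = 11.4
  Use of theme 51 × 0.38 = 19.38
  Difficulty 99 × 0.18 = 17.82
  Craftsmanship 48 × 0.21 = 10.08
Sum = 64.62
64.62 is ≥ 45 and < 65 → Approaching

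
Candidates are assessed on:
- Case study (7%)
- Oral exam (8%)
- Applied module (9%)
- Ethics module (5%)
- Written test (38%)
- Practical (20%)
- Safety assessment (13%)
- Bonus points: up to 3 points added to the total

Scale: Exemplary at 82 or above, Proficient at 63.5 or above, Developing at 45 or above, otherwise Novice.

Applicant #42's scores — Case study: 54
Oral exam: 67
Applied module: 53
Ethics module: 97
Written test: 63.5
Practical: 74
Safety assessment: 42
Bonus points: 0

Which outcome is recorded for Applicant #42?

Developing

Weighted total:
  Case study 54 × 0.07 = 3.78
  Oral exam 67 × 0.08 = 5.36
  Applied module 53 × 0.09 = 4.77
  Ethics module 97 × 0.05 = 4.85
  Written test 63.5 × 0.38 = 24.13
  Practical 74 × 0.2 = 14.8
  Safety assessment 42 × 0.13 = 5.46
Sum = 63.15
Bonus points: 63.15 + 0 = 63.15
63.15 is ≥ 45 and < 63.5 → Developing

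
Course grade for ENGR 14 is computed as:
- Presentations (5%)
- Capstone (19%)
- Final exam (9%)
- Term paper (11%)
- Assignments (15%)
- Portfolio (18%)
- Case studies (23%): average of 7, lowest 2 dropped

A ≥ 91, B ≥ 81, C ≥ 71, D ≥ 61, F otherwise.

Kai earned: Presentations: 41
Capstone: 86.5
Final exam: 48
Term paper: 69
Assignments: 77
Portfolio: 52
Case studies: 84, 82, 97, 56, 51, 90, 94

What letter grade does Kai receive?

C

Case studies: drop 51, 56 → average of remaining 5 = 447/5 = 89.4
Weighted total:
  Presentations 41 × 0.05 = 2.05
  Capstone 86.5 × 0.19 = 16.435
  Final exam 48 × 0.09 = 4.32
  Term paper 69 × 0.11 = 7.59
  Assignments 77 × 0.15 = 11.55
  Portfolio 52 × 0.18 = 9.36
  Case studies 89.4 × 0.23 = 20.562
Sum = 71.867
71.867 is ≥ 71 and < 81 → C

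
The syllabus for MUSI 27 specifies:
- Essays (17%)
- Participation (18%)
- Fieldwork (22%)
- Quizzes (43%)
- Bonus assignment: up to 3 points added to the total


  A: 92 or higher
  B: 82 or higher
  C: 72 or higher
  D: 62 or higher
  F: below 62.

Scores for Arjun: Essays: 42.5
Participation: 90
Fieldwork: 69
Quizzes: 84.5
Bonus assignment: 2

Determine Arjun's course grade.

Weighted total:
  Essays 42.5 × 0.17 = 7.225
  Participation 90 × 0.18 = 16.2
  Fieldwork 69 × 0.22 = 15.18
  Quizzes 84.5 × 0.43 = 36.335
Sum = 74.94
Bonus assignment: 74.94 + 2 = 76.94
76.94 is ≥ 72 and < 82 → C

C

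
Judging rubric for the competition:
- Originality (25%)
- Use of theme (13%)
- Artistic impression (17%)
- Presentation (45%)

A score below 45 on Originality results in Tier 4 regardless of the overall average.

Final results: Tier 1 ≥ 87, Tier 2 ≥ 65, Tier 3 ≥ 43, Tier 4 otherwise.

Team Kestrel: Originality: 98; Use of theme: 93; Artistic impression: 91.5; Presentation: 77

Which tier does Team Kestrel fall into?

Originality score 98 ≥ 45: minimum met.
Weighted total:
  Originality 98 × 0.25 = 24.5
  Use of theme 93 × 0.13 = 12.09
  Artistic impression 91.5 × 0.17 = 15.555
  Presentation 77 × 0.45 = 34.65
Sum = 86.795
86.795 is ≥ 65 and < 87 → Tier 2

Tier 2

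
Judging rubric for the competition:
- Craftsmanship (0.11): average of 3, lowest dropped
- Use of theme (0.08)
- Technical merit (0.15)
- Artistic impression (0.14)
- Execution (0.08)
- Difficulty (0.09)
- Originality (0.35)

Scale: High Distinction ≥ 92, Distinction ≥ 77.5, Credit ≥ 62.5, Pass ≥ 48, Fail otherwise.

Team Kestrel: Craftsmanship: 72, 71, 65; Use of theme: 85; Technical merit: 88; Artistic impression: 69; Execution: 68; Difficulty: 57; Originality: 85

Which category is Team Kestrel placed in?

Craftsmanship: drop 65 → average of remaining 2 = 143/2 = 71.5
Weighted total:
  Craftsmanship 71.5 × 0.11 = 7.865
  Use of theme 85 × 0.08 = 6.8
  Technical merit 88 × 0.15 = 13.2
  Artistic impression 69 × 0.14 = 9.66
  Execution 68 × 0.08 = 5.44
  Difficulty 57 × 0.09 = 5.13
  Originality 85 × 0.35 = 29.75
Sum = 77.845
77.845 is ≥ 77.5 and < 92 → Distinction

Distinction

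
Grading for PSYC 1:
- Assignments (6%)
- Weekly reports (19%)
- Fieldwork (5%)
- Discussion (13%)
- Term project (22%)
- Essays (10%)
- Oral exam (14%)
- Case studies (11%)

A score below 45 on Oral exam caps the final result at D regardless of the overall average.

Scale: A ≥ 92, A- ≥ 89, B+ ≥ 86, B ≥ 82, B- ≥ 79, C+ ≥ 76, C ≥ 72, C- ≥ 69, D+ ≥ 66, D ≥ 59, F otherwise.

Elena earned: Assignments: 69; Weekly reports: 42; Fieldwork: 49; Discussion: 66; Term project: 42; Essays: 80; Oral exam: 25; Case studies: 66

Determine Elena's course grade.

F

Oral exam score 25 < 45: minimum not met.
Weighted total:
  Assignments 69 × 0.06 = 4.14
  Weekly reports 42 × 0.19 = 7.98
  Fieldwork 49 × 0.05 = 2.45
  Discussion 66 × 0.13 = 8.58
  Term project 42 × 0.22 = 9.24
  Essays 80 × 0.1 = 8
  Oral exam 25 × 0.14 = 3.5
  Case studies 66 × 0.11 = 7.26
Sum = 51.15
51.15 would be F; cap at D applies → F.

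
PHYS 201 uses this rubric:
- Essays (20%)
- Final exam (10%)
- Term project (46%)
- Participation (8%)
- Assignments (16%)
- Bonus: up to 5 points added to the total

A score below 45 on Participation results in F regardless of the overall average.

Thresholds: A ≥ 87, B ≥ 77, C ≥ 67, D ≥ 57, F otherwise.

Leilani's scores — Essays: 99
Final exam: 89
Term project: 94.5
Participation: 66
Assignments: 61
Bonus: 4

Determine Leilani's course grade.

Participation score 66 ≥ 45: minimum met.
Weighted total:
  Essays 99 × 0.2 = 19.8
  Final exam 89 × 0.1 = 8.9
  Term project 94.5 × 0.46 = 43.47
  Participation 66 × 0.08 = 5.28
  Assignments 61 × 0.16 = 9.76
Sum = 87.21
Bonus: 87.21 + 4 = 91.21
91.21 ≥ 87 → A

A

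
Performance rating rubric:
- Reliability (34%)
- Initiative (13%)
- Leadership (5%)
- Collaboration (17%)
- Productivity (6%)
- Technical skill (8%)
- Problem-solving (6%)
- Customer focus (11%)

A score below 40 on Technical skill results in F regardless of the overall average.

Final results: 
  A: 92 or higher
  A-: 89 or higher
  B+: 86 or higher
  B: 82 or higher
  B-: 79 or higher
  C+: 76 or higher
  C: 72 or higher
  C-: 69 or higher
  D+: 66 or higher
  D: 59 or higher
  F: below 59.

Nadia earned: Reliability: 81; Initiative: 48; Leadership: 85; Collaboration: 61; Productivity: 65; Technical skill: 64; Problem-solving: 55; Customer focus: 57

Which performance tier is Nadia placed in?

D+

Technical skill score 64 ≥ 40: minimum met.
Weighted total:
  Reliability 81 × 0.34 = 27.54
  Initiative 48 × 0.13 = 6.24
  Leadership 85 × 0.05 = 4.25
  Collaboration 61 × 0.17 = 10.37
  Productivity 65 × 0.06 = 3.9
  Technical skill 64 × 0.08 = 5.12
  Problem-solving 55 × 0.06 = 3.3
  Customer focus 57 × 0.11 = 6.27
Sum = 66.99
66.99 is ≥ 66 and < 69 → D+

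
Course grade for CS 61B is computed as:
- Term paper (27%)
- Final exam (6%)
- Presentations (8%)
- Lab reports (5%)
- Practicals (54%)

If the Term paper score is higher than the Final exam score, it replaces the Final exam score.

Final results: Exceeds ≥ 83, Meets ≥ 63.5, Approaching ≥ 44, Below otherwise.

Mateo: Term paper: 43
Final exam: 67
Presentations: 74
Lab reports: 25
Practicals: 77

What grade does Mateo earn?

Meets

Term paper (43) ≤ Final exam (67), so Final exam stays at 67.
Weighted total:
  Term paper 43 × 0.27 = 11.61
  Final exam 67 × 0.06 = 4.02
  Presentations 74 × 0.08 = 5.92
  Lab reports 25 × 0.05 = 1.25
  Practicals 77 × 0.54 = 41.58
Sum = 64.38
64.38 is ≥ 63.5 and < 83 → Meets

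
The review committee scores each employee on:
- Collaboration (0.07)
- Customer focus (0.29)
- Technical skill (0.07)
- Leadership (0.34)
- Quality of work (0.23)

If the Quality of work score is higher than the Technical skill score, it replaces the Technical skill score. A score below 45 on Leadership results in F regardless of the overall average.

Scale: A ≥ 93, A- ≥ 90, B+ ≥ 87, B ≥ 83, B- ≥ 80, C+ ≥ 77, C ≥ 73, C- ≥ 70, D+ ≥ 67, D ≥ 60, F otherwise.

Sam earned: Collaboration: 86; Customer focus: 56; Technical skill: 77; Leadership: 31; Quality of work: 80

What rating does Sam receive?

Quality of work (80) > Technical skill (77), so Technical skill counts as 80.
Leadership score 31 < 45: minimum not met.
Weighted total:
  Collaboration 86 × 0.07 = 6.02
  Customer focus 56 × 0.29 = 16.24
  Technical skill 80 × 0.07 = 5.6
  Leadership 31 × 0.34 = 10.54
  Quality of work 80 × 0.23 = 18.4
Sum = 56.8
Because the Leadership minimum was not met, the result is F.

F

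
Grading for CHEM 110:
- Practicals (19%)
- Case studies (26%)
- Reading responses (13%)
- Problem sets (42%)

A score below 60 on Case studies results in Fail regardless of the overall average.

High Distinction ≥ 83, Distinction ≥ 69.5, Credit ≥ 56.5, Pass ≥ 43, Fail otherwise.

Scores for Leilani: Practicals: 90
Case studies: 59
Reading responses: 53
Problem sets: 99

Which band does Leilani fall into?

Fail

Case studies score 59 < 60: minimum not met.
Weighted total:
  Practicals 90 × 0.19 = 17.1
  Case studies 59 × 0.26 = 15.34
  Reading responses 53 × 0.13 = 6.89
  Problem sets 99 × 0.42 = 41.58
Sum = 80.91
Because the Case studies minimum was not met, the result is Fail.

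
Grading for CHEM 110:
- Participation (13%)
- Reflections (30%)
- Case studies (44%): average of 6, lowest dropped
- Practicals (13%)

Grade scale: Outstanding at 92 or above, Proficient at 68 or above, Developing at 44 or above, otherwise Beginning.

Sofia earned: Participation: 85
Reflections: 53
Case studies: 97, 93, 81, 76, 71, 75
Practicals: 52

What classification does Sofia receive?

Case studies: drop 71 → average of remaining 5 = 422/5 = 84.4
Weighted total:
  Participation 85 × 0.13 = 11.05
  Reflections 53 × 0.3 = 15.9
  Case studies 84.4 × 0.44 = 37.136
  Practicals 52 × 0.13 = 6.76
Sum = 70.846
70.846 is ≥ 68 and < 92 → Proficient

Proficient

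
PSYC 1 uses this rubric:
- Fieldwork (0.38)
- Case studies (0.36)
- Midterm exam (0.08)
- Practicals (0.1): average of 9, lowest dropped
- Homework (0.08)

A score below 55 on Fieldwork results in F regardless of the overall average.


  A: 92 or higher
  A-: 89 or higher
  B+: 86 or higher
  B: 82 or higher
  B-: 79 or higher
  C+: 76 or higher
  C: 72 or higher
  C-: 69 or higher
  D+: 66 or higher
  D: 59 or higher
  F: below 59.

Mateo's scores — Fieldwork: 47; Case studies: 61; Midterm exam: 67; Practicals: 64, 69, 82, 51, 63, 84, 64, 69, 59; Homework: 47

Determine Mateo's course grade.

Practicals: drop 51 → average of remaining 8 = 554/8 = 69.25
Fieldwork score 47 < 55: minimum not met.
Weighted total:
  Fieldwork 47 × 0.38 = 17.86
  Case studies 61 × 0.36 = 21.96
  Midterm exam 67 × 0.08 = 5.36
  Practicals 69.25 × 0.1 = 6.925
  Homework 47 × 0.08 = 3.76
Sum = 55.865
Because the Fieldwork minimum was not met, the result is F.

F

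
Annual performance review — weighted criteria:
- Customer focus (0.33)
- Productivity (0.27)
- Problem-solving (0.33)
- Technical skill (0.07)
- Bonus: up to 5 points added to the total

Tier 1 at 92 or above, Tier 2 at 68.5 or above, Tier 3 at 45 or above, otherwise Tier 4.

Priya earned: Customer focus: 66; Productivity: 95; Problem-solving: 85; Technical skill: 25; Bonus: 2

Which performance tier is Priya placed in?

Tier 2

Weighted total:
  Customer focus 66 × 0.33 = 21.78
  Productivity 95 × 0.27 = 25.65
  Problem-solving 85 × 0.33 = 28.05
  Technical skill 25 × 0.07 = 1.75
Sum = 77.23
Bonus: 77.23 + 2 = 79.23
79.23 is ≥ 68.5 and < 92 → Tier 2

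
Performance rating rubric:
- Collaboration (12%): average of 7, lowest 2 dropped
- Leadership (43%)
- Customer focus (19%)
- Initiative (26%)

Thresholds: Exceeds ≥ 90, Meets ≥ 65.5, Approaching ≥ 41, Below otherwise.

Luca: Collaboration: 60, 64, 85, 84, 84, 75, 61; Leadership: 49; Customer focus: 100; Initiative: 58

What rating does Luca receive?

Approaching

Collaboration: drop 60, 61 → average of remaining 5 = 392/5 = 78.4
Weighted total:
  Collaboration 78.4 × 0.12 = 9.408
  Leadership 49 × 0.43 = 21.07
  Customer focus 100 × 0.19 = 19
  Initiative 58 × 0.26 = 15.08
Sum = 64.558
64.558 is ≥ 41 and < 65.5 → Approaching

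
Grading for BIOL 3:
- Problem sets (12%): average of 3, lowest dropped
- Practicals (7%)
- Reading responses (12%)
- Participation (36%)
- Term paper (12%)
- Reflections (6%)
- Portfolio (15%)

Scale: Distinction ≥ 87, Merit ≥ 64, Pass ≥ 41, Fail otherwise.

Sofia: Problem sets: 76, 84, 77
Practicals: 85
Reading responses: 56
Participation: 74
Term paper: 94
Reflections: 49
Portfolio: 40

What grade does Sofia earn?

Merit

Problem sets: drop 76 → average of remaining 2 = 161/2 = 80.5
Weighted total:
  Problem sets 80.5 × 0.12 = 9.66
  Practicals 85 × 0.07 = 5.95
  Reading responses 56 × 0.12 = 6.72
  Participation 74 × 0.36 = 26.64
  Term paper 94 × 0.12 = 11.28
  Reflections 49 × 0.06 = 2.94
  Portfolio 40 × 0.15 = 6
Sum = 69.19
69.19 is ≥ 64 and < 87 → Merit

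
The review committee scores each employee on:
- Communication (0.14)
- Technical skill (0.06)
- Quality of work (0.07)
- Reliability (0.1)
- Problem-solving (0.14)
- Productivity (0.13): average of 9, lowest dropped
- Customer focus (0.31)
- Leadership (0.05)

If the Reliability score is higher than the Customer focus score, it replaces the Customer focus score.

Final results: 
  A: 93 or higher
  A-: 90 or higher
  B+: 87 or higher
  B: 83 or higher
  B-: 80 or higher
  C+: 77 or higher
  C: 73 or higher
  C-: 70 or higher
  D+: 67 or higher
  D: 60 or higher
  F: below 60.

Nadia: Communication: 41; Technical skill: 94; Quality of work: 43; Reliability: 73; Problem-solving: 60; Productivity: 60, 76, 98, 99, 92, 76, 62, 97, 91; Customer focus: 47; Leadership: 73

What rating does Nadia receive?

D+

Productivity: drop 60 → average of remaining 8 = 691/8 = 86.375
Reliability (73) > Customer focus (47), so Customer focus counts as 73.
Weighted total:
  Communication 41 × 0.14 = 5.74
  Technical skill 94 × 0.06 = 5.64
  Quality of work 43 × 0.07 = 3.01
  Reliability 73 × 0.1 = 7.3
  Problem-solving 60 × 0.14 = 8.4
  Productivity 86.375 × 0.13 = 11.22875
  Customer focus 73 × 0.31 = 22.63
  Leadership 73 × 0.05 = 3.65
Sum = 67.59875
67.59875 is ≥ 67 and < 70 → D+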